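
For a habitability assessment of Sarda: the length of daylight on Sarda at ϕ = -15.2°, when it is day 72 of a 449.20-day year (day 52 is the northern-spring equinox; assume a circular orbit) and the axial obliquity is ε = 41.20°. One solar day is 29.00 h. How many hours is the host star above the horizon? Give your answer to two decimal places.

Solar longitude: L_s = 360° × (72 − 52)/449.20 = 16.028°.
sin δ = sin 41.20° × sin 16.028° = 0.18187, so δ = +10.479°.
cos h₀ = −tan ϕ · tan δ = −tan(-15.2°) × tan(+10.479°) = 0.0503, so h₀ = 1.5205 rad = 87.12°.
Daylight = 2h₀/(2π) × 29.00 h = (1.5205/π) × 29.00 = 14.04 h.

14.04 h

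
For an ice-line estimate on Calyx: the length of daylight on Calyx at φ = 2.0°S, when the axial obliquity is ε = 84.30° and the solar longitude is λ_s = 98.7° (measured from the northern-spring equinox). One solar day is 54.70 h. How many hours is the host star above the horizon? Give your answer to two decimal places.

24.01 h

Solar declination: sin δ = sin ε · sin λ_s = sin 84.30° × sin 98.7° = 0.98361, so δ = +79.611°.
cos H₀ = −tan φ · tan δ = −tan(-2.0°) × tan(+79.611°) = 0.1905, so H₀ = 1.3791 rad = 79.02°.
Daylight = 2H₀/(2π) × 54.70 h = (1.3791/π) × 54.70 = 24.01 h.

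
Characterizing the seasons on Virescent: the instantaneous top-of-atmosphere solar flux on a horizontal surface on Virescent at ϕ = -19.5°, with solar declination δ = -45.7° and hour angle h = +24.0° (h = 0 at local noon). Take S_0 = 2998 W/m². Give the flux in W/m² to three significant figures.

2.52e+03 W/m²

cos θ_z = sin ϕ sin δ + cos ϕ cos δ cos h = 0.238903 + 0.601437 = 0.840340.
Flux = S_0 · cos θ_z = 2998 × 0.840340 = 2519 W/m².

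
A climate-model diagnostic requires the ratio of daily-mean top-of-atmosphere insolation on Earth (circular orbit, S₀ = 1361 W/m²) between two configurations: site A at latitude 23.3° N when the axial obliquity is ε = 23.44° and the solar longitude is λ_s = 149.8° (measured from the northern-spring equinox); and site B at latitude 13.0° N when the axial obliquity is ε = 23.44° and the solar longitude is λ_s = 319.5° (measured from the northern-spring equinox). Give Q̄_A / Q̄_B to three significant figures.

— Configuration A (φ=+23.3°):
Solar declination: sin δ = sin ε · sin λ_s = sin 23.44° × sin 149.8° = 0.20010, so δ = +11.543°.
cos H₀ = −tan(+23.3°) tan(+11.543°) = -0.0880, H₀ = 1.6589 rad.
Bracket: H₀ sin φ sin δ + cos φ cos δ sin H₀ = 1.6589×0.39555×0.20010 + 0.91845×0.97978×0.99612 = 0.131301 + 0.896387 = 1.027688.
Q̄ = (S₀/π) × [bracket] = (1361/π) × 1.027688 = 445.21 W/m².
— Configuration B (φ=+13.0°):
Solar declination: sin δ = sin ε · sin λ_s = sin 23.44° × sin 319.5° = -0.25834, so δ = -14.972°.
cos H₀ = −tan(+13.0°) tan(-14.972°) = 0.0617, H₀ = 1.5090 rad.
Bracket: H₀ sin φ sin δ + cos φ cos δ sin H₀ = 1.5090×0.22495×-0.25834 + 0.97437×0.96605×0.99809 = -0.087693 + 0.939492 = 0.851799.
Q̄ = (S₀/π) × [bracket] = (1361/π) × 0.851799 = 369.02 W/m².
Ratio Q̄_A / Q̄_B = 445.21 / 369.02 = 1.206.

Q̄_A / Q̄_B ≈ 1.21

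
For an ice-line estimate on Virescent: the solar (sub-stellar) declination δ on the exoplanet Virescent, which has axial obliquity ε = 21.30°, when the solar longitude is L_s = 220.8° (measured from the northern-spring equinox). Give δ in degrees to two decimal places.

δ = -13.73°

sin δ = sin ε · sin L_s = sin 21.30° × sin 220.8° = -0.237356.
δ = arcsin(-0.237356) = -13.73°.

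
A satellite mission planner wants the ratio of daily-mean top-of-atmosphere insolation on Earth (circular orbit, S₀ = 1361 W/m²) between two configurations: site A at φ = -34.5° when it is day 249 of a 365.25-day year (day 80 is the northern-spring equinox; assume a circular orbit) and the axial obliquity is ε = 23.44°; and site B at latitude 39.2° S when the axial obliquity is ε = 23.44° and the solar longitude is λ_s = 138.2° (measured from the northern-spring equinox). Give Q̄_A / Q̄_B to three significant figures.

Q̄_A / Q̄_B ≈ 1.47

— Configuration A (φ=-34.5°):
Solar longitude: λ_s = 360° × (249 − 80)/365.25 = 166.571°.
sin δ = sin 23.44° × sin 166.571° = 0.09238, so δ = +5.301°.
cos H₀ = −tan(-34.5°) tan(+5.301°) = 0.0638, H₀ = 1.5070 rad.
Bracket: H₀ sin φ sin δ + cos φ cos δ sin H₀ = 1.5070×-0.56641×0.09238 + 0.82413×0.99572×0.99796 = -0.078854 + 0.818929 = 0.740075.
Q̄ = (S₀/π) × [bracket] = (1361/π) × 0.740075 = 320.62 W/m².
— Configuration B (φ=-39.2°):
Solar declination: sin δ = sin ε · sin λ_s = sin 23.44° × sin 138.2° = 0.26514, so δ = +15.375°.
cos H₀ = −tan(-39.2°) tan(+15.375°) = 0.2243, H₀ = 1.3446 rad.
Bracket: H₀ sin φ sin δ + cos φ cos δ sin H₀ = 1.3446×-0.63203×0.26514 + 0.77494×0.96421×0.97453 = -0.225323 + 0.728174 = 0.502851.
Q̄ = (S₀/π) × [bracket] = (1361/π) × 0.502851 = 217.84 W/m².
Ratio Q̄_A / Q̄_B = 320.62 / 217.84 = 1.472.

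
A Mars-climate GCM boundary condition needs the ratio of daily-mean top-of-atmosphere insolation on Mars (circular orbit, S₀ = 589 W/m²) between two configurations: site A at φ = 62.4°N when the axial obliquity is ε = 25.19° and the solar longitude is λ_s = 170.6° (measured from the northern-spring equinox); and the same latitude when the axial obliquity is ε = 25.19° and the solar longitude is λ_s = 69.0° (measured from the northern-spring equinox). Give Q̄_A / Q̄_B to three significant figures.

Q̄_A / Q̄_B ≈ 0.496

— Configuration A (φ=+62.4°):
Solar declination: sin δ = sin ε · sin λ_s = sin 25.19° × sin 170.6° = 0.06952, so δ = +3.986°.
cos H₀ = −tan(+62.4°) tan(+3.986°) = -0.1333, H₀ = 1.7045 rad.
Bracket: H₀ sin φ sin δ + cos φ cos δ sin H₀ = 1.7045×0.88620×0.06952 + 0.46330×0.99758×0.99108 = 0.105012 + 0.458056 = 0.563068.
Q̄ = (S₀/π) × [bracket] = (589/π) × 0.563068 = 105.57 W/m².
— Configuration B (φ=+62.4°):
Solar declination: sin δ = sin ε · sin λ_s = sin 25.19° × sin 69.0° = 0.39735, so δ = +23.413°.
cos H₀ = −tan(+62.4°) tan(+23.413°) = -0.8283, H₀ = 2.5468 rad.
Bracket: H₀ sin φ sin δ + cos φ cos δ sin H₀ = 2.5468×0.88620×0.39735 + 0.46330×0.91767×0.56035 = 0.896809 + 0.238236 = 1.135045.
Q̄ = (S₀/π) × [bracket] = (589/π) × 1.135045 = 212.80 W/m².
Ratio Q̄_A / Q̄_B = 105.57 / 212.80 = 0.4961.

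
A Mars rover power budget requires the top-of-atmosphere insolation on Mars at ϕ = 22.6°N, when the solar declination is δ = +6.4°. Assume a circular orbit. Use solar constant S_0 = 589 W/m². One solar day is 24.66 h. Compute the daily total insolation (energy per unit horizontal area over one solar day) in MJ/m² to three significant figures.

16.4 MJ/m²

cos h₀ = −tan(+22.6°) tan(+6.400°) = -0.0467, h₀ = 1.6175 rad.
Bracket: h₀ sin ϕ sin δ + cos ϕ cos δ sin h₀ = 1.6175×0.38430×0.11147 + 0.92321×0.99377×0.99891 = 0.069290 + 0.916458 = 0.985748.
Q̄ = (S_0/π) × [bracket] = (589/π) × 0.985748 = 184.81 W/m².
Daily total = Q̄ × 24.66 h × 3600 s/h = 184.81 × 24.66 × 3600 / 10⁶ = 16.41 MJ/m².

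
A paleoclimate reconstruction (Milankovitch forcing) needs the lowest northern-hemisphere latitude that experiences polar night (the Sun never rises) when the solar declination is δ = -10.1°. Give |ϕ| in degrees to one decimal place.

|ϕ| = 79.9°

Polar night requires cos h₀ = −tan ϕ tan δ ≥ 1, i.e. tan ϕ tan δ ≤ −1.
The boundary is |tan ϕ| · |tan δ| = 1, so |ϕ| = 90° − |δ| = 90° − 10.1° = 79.9° in the northern hemisphere.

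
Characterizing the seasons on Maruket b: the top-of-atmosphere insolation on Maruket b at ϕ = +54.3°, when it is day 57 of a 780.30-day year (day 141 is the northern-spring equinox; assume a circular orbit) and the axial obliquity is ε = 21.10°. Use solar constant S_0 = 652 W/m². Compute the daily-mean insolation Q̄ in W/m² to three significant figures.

Solar longitude: L_s = 360° × (57 − 141)/780.30 = -38.754°, i.e. -38.754° + 360° = 321.246°.
sin δ = sin 21.10° × sin 321.246° = -0.22535, so δ = -13.024°.
cos h₀ = −tan(+54.3°) tan(-13.024°) = 0.3219, h₀ = 1.2431 rad.
Bracket: h₀ sin ϕ sin δ + cos ϕ cos δ sin h₀ = 1.2431×0.81208×-0.22535 + 0.58354×0.97428×0.94678 = -0.227490 + 0.538274 = 0.310784.
Q̄ = (S_0/π) × [bracket] = (652/π) × 0.310784 = 64.50 W/m².

Q̄ ≈ 64.5 W/m²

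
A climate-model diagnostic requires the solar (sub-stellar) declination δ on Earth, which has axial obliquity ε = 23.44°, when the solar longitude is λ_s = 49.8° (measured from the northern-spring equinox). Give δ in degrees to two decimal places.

δ = +17.69°

sin δ = sin ε · sin λ_s = sin 23.44° × sin 49.8° = 0.303829.
δ = arcsin(0.303829) = +17.69°.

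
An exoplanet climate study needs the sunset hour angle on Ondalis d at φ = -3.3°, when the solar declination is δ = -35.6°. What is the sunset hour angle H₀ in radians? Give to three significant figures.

cos H₀ = −tan φ · tan δ = −tan(-3.3°) × tan(-35.600°) = -0.0413, so H₀ = 1.6121 rad = 92.37°.

H₀ = 1.61 rad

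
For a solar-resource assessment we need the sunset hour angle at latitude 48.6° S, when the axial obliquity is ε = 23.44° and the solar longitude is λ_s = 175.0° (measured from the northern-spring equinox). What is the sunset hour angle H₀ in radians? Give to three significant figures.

Solar declination: sin δ = sin ε · sin λ_s = sin 23.44° × sin 175.0° = 0.03467, so δ = +1.987°.
cos H₀ = −tan φ · tan δ = −tan(-48.6°) × tan(+1.987°) = 0.0393, so H₀ = 1.5314 rad = 87.74°.

H₀ = 1.53 rad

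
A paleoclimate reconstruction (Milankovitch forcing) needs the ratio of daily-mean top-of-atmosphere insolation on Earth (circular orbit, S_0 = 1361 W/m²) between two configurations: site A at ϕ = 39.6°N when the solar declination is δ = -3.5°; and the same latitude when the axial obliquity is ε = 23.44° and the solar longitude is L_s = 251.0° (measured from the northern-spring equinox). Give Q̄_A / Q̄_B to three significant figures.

— Configuration A (ϕ=+39.6°):
cos h₀ = −tan(+39.6°) tan(-3.500°) = 0.0506, h₀ = 1.5202 rad.
Bracket: h₀ sin ϕ sin δ + cos ϕ cos δ sin h₀ = 1.5202×0.63742×-0.06105 + 0.77051×0.99813×0.99872 = -0.059158 + 0.768085 = 0.708927.
Q̄ = (S_0/π) × [bracket] = (1361/π) × 0.708927 = 307.12 W/m².
— Configuration B (ϕ=+39.6°):
Solar declination: sin δ = sin ε · sin L_s = sin 23.44° × sin 251.0° = -0.37612, so δ = -22.093°.
cos h₀ = −tan(+39.6°) tan(-22.093°) = 0.3358, h₀ = 1.2283 rad.
Bracket: h₀ sin ϕ sin δ + cos ϕ cos δ sin h₀ = 1.2283×0.63742×-0.37612 + 0.77051×0.92657×0.94193 = -0.294481 + 0.672473 = 0.377992.
Q̄ = (S_0/π) × [bracket] = (1361/π) × 0.377992 = 163.75 W/m².
Ratio Q̄_A / Q̄_B = 307.12 / 163.75 = 1.876.

Q̄_A / Q̄_B ≈ 1.88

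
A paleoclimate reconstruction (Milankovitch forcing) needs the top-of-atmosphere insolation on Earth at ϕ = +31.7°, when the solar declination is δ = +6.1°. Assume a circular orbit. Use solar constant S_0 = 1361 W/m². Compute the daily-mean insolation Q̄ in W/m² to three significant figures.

Q̄ ≈ 405 W/m²

cos h₀ = −tan(+31.7°) tan(+6.100°) = -0.0660, h₀ = 1.6368 rad.
Bracket: h₀ sin ϕ sin δ + cos ϕ cos δ sin h₀ = 1.6368×0.52547×0.10626 + 0.85081×0.99434×0.99782 = 0.091393 + 0.844150 = 0.935543.
Q̄ = (S_0/π) × [bracket] = (1361/π) × 0.935543 = 405.3 W/m².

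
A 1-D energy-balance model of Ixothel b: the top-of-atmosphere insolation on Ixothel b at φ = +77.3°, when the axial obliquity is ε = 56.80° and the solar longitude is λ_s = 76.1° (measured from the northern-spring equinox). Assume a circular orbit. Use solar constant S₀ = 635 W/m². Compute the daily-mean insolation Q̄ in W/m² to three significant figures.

Q̄ ≈ 503 W/m²

Solar declination: sin δ = sin ε · sin λ_s = sin 56.80° × sin 76.1° = 0.81226, so δ = +54.317°.
cos H₀ = −tan(+77.3°) tan(+54.317°) = -6.1792 ≤ −1 ⇒ polar day, H₀ = π.
Bracket: H₀ sin φ sin δ + cos φ cos δ sin H₀ = 3.1416×0.97553×0.81226 + 0.21985×0.58329×0.00000 = 2.489354 + 0.000000 = 2.489354.
Q̄ = (S₀/π) × [bracket] = (635/π) × 2.489354 = 503.2 W/m².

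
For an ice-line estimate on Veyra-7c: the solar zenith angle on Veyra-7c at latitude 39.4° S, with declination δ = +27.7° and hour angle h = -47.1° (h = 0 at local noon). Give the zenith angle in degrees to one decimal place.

θ_z = 80.2°

cos θ_z = sin ϕ sin δ + cos ϕ cos δ cos h = -0.295049 + 0.465731 = 0.170682.
θ_z = arccos(0.170682) = 80.2°.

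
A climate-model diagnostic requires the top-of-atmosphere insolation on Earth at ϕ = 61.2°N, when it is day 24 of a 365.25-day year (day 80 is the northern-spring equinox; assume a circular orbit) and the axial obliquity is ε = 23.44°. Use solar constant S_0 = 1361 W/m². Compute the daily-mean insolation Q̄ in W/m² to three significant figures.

Q̄ ≈ 42.9 W/m²

Solar longitude: L_s = 360° × (24 − 80)/365.25 = -55.195°, i.e. -55.195° + 360° = 304.805°.
sin δ = sin 23.44° × sin 304.805° = -0.32662, so δ = -19.064°.
cos h₀ = −tan(+61.2°) tan(-19.064°) = 0.6286, h₀ = 0.8910 rad.
Bracket: h₀ sin ϕ sin δ + cos ϕ cos δ sin h₀ = 0.8910×0.87631×-0.32662 + 0.48175×0.94515×0.77773 = -0.255022 + 0.354121 = 0.099099.
Q̄ = (S_0/π) × [bracket] = (1361/π) × 0.099099 = 42.93 W/m².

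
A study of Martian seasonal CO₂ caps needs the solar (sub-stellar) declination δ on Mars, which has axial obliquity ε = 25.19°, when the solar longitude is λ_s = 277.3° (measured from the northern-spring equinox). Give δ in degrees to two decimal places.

δ = -24.97°

sin δ = sin ε · sin λ_s = sin 25.19° × sin 277.3° = -0.422171.
δ = arcsin(-0.422171) = -24.97°.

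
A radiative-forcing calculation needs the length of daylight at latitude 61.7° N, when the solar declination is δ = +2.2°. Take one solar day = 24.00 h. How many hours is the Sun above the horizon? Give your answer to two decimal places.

12.55 h

cos H₀ = −tan φ · tan δ = −tan(+61.7°) × tan(+2.200°) = -0.0713, so H₀ = 1.6422 rad = 94.09°.
Daylight = 2H₀/(2π) × 24.00 h = (1.6422/π) × 24.00 = 12.55 h.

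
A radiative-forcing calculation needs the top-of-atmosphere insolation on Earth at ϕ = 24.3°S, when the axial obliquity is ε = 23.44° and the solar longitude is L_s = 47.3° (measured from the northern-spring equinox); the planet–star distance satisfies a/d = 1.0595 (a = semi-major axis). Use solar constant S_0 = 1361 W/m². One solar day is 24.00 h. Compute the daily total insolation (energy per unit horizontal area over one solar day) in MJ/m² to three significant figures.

Solar declination: sin δ = sin ε · sin L_s = sin 23.44° × sin 47.3° = 0.29234, so δ = +16.998°.
cos h₀ = −tan(-24.3°) tan(+16.998°) = 0.1380, h₀ = 1.4323 rad.
Bracket: h₀ sin ϕ sin δ + cos ϕ cos δ sin h₀ = 1.4323×-0.41151×0.29234 + 0.91140×0.95631×0.99043 = -0.172307 + 0.863240 = 0.690933.
Inverse-square distance factor (a/d)² = 1.0595² = 1.122540.
Q̄ = (S_0/π) × 1.122540 × [bracket] = (1361/π) × 1.122540 × 0.690933 = 336.01 W/m².
Daily total = Q̄ × 24.00 h × 3600 s/h = 336.01 × 24.00 × 3600 / 10⁶ = 29.03 MJ/m².

29.0 MJ/m²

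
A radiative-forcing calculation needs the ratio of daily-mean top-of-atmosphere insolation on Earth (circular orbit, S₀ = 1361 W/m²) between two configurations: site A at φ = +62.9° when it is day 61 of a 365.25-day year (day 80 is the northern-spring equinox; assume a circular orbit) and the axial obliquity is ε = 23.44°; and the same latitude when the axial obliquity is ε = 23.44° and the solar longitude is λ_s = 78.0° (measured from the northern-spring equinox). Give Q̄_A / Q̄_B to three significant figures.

Q̄_A / Q̄_B ≈ 0.257

— Configuration A (φ=+62.9°):
Solar longitude: λ_s = 360° × (61 − 80)/365.25 = -18.727°, i.e. -18.727° + 360° = 341.273°.
sin δ = sin 23.44° × sin 341.273° = -0.12771, so δ = -7.337°.
cos H₀ = −tan(+62.9°) tan(-7.337°) = 0.2516, H₀ = 1.3164 rad.
Bracket: H₀ sin φ sin δ + cos φ cos δ sin H₀ = 1.3164×0.89021×-0.12771 + 0.45554×0.99181×0.96782 = -0.149660 + 0.437270 = 0.287610.
Q̄ = (S₀/π) × [bracket] = (1361/π) × 0.287610 = 124.60 W/m².
— Configuration B (φ=+62.9°):
Solar declination: sin δ = sin ε · sin λ_s = sin 23.44° × sin 78.0° = 0.38910, so δ = +22.898°.
cos H₀ = −tan(+62.9°) tan(+22.898°) = -0.8254, H₀ = 2.5417 rad.
Bracket: H₀ sin φ sin δ + cos φ cos δ sin H₀ = 2.5417×0.89021×0.38910 + 0.45554×0.92120×0.56454 = 0.880396 + 0.236906 = 1.117302.
Q̄ = (S₀/π) × [bracket] = (1361/π) × 1.117302 = 484.04 W/m².
Ratio Q̄_A / Q̄_B = 124.60 / 484.04 = 0.2574.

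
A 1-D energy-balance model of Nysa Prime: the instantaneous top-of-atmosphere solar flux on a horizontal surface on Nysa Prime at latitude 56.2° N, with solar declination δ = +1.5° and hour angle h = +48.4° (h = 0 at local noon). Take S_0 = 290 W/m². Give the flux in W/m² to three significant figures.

cos θ_z = sin ϕ sin δ + cos ϕ cos δ cos h = 0.021753 + 0.369213 = 0.390966.
Flux = S_0 · cos θ_z = 290 × 0.390966 = 113.4 W/m².

113 W/m²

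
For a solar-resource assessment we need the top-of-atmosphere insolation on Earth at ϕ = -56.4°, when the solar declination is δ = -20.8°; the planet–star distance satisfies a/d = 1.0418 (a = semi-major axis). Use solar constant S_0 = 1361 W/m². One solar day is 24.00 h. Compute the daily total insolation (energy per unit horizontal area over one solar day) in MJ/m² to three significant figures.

cos h₀ = −tan(-56.4°) tan(-20.800°) = -0.5717, h₀ = 2.1794 rad.
Bracket: h₀ sin ϕ sin δ + cos ϕ cos δ sin h₀ = 2.1794×-0.83292×-0.35511 + 0.55339×0.93483×0.82043 = 0.644619 + 0.424429 = 1.069048.
Inverse-square distance factor (a/d)² = 1.0418² = 1.085347.
Q̄ = (S_0/π) × 1.085347 × [bracket] = (1361/π) × 1.085347 × 1.069048 = 502.66 W/m².
Daily total = Q̄ × 24.00 h × 3600 s/h = 502.66 × 24.00 × 3600 / 10⁶ = 43.43 MJ/m².

43.4 MJ/m²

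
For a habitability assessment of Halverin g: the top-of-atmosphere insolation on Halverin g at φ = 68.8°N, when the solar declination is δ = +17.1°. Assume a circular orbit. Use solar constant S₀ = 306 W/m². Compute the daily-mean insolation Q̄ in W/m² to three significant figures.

Q̄ ≈ 86.9 W/m²

cos H₀ = −tan(+68.8°) tan(+17.100°) = -0.7931, H₀ = 2.4867 rad.
Bracket: H₀ sin φ sin δ + cos φ cos δ sin H₀ = 2.4867×0.93232×0.29404 + 0.36162×0.95579×0.60903 = 0.681702 + 0.210501 = 0.892203.
Q̄ = (S₀/π) × [bracket] = (306/π) × 0.892203 = 86.90 W/m².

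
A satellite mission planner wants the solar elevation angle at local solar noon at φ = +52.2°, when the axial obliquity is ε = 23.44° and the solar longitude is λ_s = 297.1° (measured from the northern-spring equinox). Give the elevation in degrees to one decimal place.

Solar declination: sin δ = sin ε · sin λ_s = sin 23.44° × sin 297.1° = -0.35412, so δ = -20.739°.
At local noon the hour angle is zero, so the zenith angle equals |φ − δ| = |+52.2° − (-20.739°)| = 72.939°.
Elevation = 90° − 72.939° = 17.1°.

17.1°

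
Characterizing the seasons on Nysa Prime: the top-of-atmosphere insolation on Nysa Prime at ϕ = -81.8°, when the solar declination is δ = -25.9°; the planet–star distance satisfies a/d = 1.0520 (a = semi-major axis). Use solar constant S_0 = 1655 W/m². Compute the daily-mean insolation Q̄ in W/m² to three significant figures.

cos h₀ = −tan(-81.8°) tan(-25.900°) = -3.3696 ≤ −1 ⇒ polar day, h₀ = π.
Bracket: h₀ sin ϕ sin δ + cos ϕ cos δ sin h₀ = 3.1416×-0.98978×-0.43680 + 0.14263×0.89956×0.00000 = 1.358226 + 0.000000 = 1.358226.
Inverse-square distance factor (a/d)² = 1.0520² = 1.106704.
Q̄ = (S_0/π) × 1.106704 × [bracket] = (1655/π) × 1.106704 × 1.358226 = 791.9 W/m².

Q̄ ≈ 792 W/m²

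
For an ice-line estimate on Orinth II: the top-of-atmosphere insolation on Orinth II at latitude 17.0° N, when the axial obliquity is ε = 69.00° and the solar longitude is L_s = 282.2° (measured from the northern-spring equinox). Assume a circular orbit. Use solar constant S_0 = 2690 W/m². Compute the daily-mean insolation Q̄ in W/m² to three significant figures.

Solar declination: sin δ = sin ε · sin L_s = sin 69.00° × sin 282.2° = -0.91250, so δ = -65.853°.
cos h₀ = −tan(+17.0°) tan(-65.853°) = 0.6820, h₀ = 0.8204 rad.
Bracket: h₀ sin ϕ sin δ + cos ϕ cos δ sin h₀ = 0.8204×0.29237×-0.91250 + 0.95630×0.40908×0.73139 = -0.218873 + 0.286122 = 0.067249.
Q̄ = (S_0/π) × [bracket] = (2690/π) × 0.067249 = 57.58 W/m².

Q̄ ≈ 57.6 W/m²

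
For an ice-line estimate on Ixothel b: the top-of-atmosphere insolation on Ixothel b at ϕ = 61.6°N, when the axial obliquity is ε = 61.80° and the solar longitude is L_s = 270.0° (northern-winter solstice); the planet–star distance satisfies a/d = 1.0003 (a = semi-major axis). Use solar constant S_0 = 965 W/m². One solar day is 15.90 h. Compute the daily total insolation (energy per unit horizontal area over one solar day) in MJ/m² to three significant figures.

Solar declination: sin δ = sin ε · sin L_s = sin 61.80° × sin 270.0° = -0.88130, so δ = -61.800°.
cos h₀ = −tan(+61.6°) tan(-61.800°) = 3.4492 ≥ 1 ⇒ polar night, h₀ = 0 and Q̄ = 0.
Inverse-square distance factor (a/d)² = 1.0003² = 1.000600.
Daily total = Q̄ × 15.90 h × 3600 s/h = 0.00 MJ/m².

0.00 MJ/m²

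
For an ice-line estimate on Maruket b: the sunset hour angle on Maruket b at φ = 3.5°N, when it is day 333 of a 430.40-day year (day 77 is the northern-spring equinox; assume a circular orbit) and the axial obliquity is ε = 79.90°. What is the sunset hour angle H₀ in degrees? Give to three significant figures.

H₀ = 87.7°

Solar longitude: λ_s = 360° × (333 − 77)/430.40 = 214.126°.
sin δ = sin 79.90° × sin 214.126° = -0.55233, so δ = -33.527°.
cos H₀ = −tan φ · tan δ = −tan(+3.5°) × tan(-33.527°) = 0.0405, so H₀ = 1.5303 rad = 87.68°.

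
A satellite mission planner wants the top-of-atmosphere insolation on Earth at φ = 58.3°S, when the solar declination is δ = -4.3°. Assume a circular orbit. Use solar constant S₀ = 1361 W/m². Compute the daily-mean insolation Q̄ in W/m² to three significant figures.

cos H₀ = −tan(-58.3°) tan(-4.300°) = -0.1217, H₀ = 1.6928 rad.
Bracket: H₀ sin φ sin δ + cos φ cos δ sin H₀ = 1.6928×-0.85081×-0.07498 + 0.52547×0.99719×0.99256 = 0.107990 + 0.520095 = 0.628085.
Q̄ = (S₀/π) × [bracket] = (1361/π) × 0.628085 = 272.1 W/m².

Q̄ ≈ 272 W/m²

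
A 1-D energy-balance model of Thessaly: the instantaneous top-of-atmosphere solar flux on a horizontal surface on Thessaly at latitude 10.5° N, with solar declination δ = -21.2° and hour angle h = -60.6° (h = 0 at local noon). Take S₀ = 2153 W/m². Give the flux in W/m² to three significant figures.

cos θ_z = sin φ sin δ + cos φ cos δ cos h = -0.065901 + 0.450017 = 0.384116.
Flux = S₀ · cos θ_z = 2153 × 0.384116 = 827.0 W/m².

827 W/m²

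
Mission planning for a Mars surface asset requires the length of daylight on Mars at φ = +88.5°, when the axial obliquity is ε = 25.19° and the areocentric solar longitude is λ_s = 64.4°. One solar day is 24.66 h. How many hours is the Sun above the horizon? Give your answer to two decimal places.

24.66 h

sin δ = sin 25.19° × sin 64.4° = 0.38384, so δ = +22.572°.
Sunrise equation: cos H₀ = −tan φ · tan δ = -15.8742 ≤ −1, so the Sun never sets (polar day) and H₀ = π.
Daylight = 2H₀/(2π) × 24.66 h = (3.1416/π) × 24.66 = 24.66 h.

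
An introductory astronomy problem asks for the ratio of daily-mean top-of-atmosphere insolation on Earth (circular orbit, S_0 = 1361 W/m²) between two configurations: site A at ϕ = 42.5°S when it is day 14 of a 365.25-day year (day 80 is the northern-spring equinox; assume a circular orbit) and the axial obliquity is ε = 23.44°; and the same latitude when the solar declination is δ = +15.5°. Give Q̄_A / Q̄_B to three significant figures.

Q̄_A / Q̄_B ≈ 2.48

— Configuration A (ϕ=-42.5°):
Solar longitude: L_s = 360° × (14 − 80)/365.25 = -65.051°, i.e. -65.051° + 360° = 294.949°.
sin δ = sin 23.44° × sin 294.949° = -0.36067, so δ = -21.141°.
cos h₀ = −tan(-42.5°) tan(-21.141°) = -0.3543, h₀ = 1.9330 rad.
Bracket: h₀ sin ϕ sin δ + cos ϕ cos δ sin h₀ = 1.9330×-0.67559×-0.36067 + 0.73728×0.93269×0.93512 = 0.471005 + 0.643039 = 1.114044.
Q̄ = (S_0/π) × [bracket] = (1361/π) × 1.114044 = 482.63 W/m².
— Configuration B (ϕ=-42.5°):
cos h₀ = −tan(-42.5°) tan(+15.500°) = 0.2541, h₀ = 1.3139 rad.
Bracket: h₀ sin ϕ sin δ + cos ϕ cos δ sin h₀ = 1.3139×-0.67559×0.26724 + 0.73728×0.96363×0.96717 = -0.237218 + 0.687141 = 0.449923.
Q̄ = (S_0/π) × [bracket] = (1361/π) × 0.449923 = 194.92 W/m².
Ratio Q̄_A / Q̄_B = 482.63 / 194.92 = 2.476.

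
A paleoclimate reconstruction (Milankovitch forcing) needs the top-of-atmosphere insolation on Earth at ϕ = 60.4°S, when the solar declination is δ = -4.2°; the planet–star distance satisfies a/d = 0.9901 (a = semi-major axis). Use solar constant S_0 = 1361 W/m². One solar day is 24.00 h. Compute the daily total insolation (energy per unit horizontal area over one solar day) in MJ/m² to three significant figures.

21.9 MJ/m²

cos h₀ = −tan(-60.4°) tan(-4.200°) = -0.1293, h₀ = 1.7004 rad.
Bracket: h₀ sin ϕ sin δ + cos ϕ cos δ sin h₀ = 1.7004×-0.86949×-0.07324 + 0.49394×0.99731×0.99161 = 0.108284 + 0.488478 = 0.596762.
Inverse-square distance factor (a/d)² = 0.9901² = 0.980298.
Q̄ = (S_0/π) × 0.980298 × [bracket] = (1361/π) × 0.980298 × 0.596762 = 253.44 W/m².
Daily total = Q̄ × 24.00 h × 3600 s/h = 253.44 × 24.00 × 3600 / 10⁶ = 21.90 MJ/m².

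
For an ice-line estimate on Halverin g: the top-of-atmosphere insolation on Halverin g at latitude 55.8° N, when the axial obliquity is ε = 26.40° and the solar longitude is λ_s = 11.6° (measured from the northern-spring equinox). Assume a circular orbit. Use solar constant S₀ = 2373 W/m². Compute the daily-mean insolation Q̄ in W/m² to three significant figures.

Solar declination: sin δ = sin ε · sin λ_s = sin 26.40° × sin 11.6° = 0.08941, so δ = +5.129°.
cos H₀ = −tan(+55.8°) tan(+5.129°) = -0.1321, H₀ = 1.7033 rad.
Bracket: H₀ sin φ sin δ + cos φ cos δ sin H₀ = 1.7033×0.82708×0.08941 + 0.56208×0.99600×0.99124 = 0.125958 + 0.554928 = 0.680886.
Q̄ = (S₀/π) × [bracket] = (2373/π) × 0.680886 = 514.3 W/m².

Q̄ ≈ 514 W/m²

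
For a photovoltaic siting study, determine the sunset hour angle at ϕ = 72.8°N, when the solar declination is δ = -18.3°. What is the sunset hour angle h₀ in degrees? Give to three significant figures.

h₀ = 0.00°

cos h₀ = −tan ϕ · tan δ = 1.0684 ≥ 1, so the Sun never rises (polar night) and h₀ = 0.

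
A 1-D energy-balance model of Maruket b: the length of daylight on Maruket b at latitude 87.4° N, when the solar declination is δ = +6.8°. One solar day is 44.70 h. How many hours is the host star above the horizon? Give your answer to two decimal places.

44.70 h

Sunrise equation: cos h₀ = −tan ϕ · tan δ = -2.6259 ≤ −1, so the host star never sets (polar day) and h₀ = π.
Daylight = 2h₀/(2π) × 44.70 h = (3.1416/π) × 44.70 = 44.70 h.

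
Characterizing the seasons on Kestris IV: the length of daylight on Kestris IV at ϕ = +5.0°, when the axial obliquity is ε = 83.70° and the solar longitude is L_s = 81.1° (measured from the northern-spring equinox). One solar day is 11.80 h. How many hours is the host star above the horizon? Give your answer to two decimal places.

Solar declination: sin δ = sin ε · sin L_s = sin 83.70° × sin 81.1° = 0.98199, so δ = +79.111°.
cos h₀ = −tan ϕ · tan δ = −tan(+5.0°) × tan(+79.111°) = -0.4548, so h₀ = 2.0429 rad = 117.05°.
Daylight = 2h₀/(2π) × 11.80 h = (2.0429/π) × 11.80 = 7.67 h.

7.67 h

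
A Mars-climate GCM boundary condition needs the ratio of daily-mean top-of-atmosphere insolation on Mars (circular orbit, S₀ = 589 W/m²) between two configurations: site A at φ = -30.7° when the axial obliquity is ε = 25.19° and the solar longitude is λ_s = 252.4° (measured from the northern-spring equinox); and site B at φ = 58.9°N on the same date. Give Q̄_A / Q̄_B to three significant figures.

Q̄_A / Q̄_B ≈ 18.6

— Configuration A (φ=-30.7°):
Solar declination: sin δ = sin ε · sin λ_s = sin 25.19° × sin 252.4° = -0.40570, so δ = -23.935°.
cos H₀ = −tan(-30.7°) tan(-23.935°) = -0.2635, H₀ = 1.8375 rad.
Bracket: H₀ sin φ sin δ + cos φ cos δ sin H₀ = 1.8375×-0.51054×-0.40570 + 0.85985×0.91401×0.96465 = 0.380594 + 0.758130 = 1.138724.
Q̄ = (S₀/π) × [bracket] = (589/π) × 1.138724 = 213.49 W/m².
— Configuration B (φ=+58.9°):
cos H₀ = −tan(+58.9°) tan(-23.935°) = 0.7358, H₀ = 0.7439 rad.
Bracket: H₀ sin φ sin δ + cos φ cos δ sin H₀ = 0.7439×0.85627×-0.40570 + 0.51653×0.91401×0.67719 = -0.258422 + 0.319711 = 0.061289.
Q̄ = (S₀/π) × [bracket] = (589/π) × 0.061289 = 11.491 W/m².
Ratio Q̄_A / Q̄_B = 213.49 / 11.491 = 18.58.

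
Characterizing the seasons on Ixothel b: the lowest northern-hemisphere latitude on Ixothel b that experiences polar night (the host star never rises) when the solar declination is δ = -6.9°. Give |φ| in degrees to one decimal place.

|φ| = 83.1°

Polar night requires cos H₀ = −tan φ tan δ ≥ 1, i.e. tan φ tan δ ≤ −1.
The boundary is |tan φ| · |tan δ| = 1, so |φ| = 90° − |δ| = 90° − 6.9° = 83.1° in the northern hemisphere.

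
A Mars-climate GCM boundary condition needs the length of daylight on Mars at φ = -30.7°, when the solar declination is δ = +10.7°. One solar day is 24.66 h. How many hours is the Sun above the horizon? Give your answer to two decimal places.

11.45 h

cos H₀ = −tan φ · tan δ = −tan(-30.7°) × tan(+10.700°) = 0.1122, so H₀ = 1.4584 rad = 83.56°.
Daylight = 2H₀/(2π) × 24.66 h = (1.4584/π) × 24.66 = 11.45 h.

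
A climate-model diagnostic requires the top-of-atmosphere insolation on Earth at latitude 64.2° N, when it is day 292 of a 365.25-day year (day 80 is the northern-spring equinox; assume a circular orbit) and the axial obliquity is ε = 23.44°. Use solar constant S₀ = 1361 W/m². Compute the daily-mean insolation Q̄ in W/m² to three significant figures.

Solar longitude: λ_s = 360° × (292 − 80)/365.25 = 208.953°.
sin δ = sin 23.44° × sin 208.953° = -0.19256, so δ = -11.103°.
cos H₀ = −tan(+64.2°) tan(-11.103°) = 0.4059, H₀ = 1.1528 rad.
Bracket: H₀ sin φ sin δ + cos φ cos δ sin H₀ = 1.1528×0.90032×-0.19256 + 0.43523×0.98128×0.91390 = -0.199856 + 0.390311 = 0.190455.
Q̄ = (S₀/π) × [bracket] = (1361/π) × 0.190455 = 82.51 W/m².

Q̄ ≈ 82.5 W/m²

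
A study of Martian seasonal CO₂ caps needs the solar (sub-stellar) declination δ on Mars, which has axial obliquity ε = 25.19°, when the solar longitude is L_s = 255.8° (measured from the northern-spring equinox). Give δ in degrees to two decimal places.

sin δ = sin ε · sin L_s = sin 25.19° × sin 255.8° = -0.412617.
δ = arcsin(-0.412617) = -24.37°.

δ = -24.37°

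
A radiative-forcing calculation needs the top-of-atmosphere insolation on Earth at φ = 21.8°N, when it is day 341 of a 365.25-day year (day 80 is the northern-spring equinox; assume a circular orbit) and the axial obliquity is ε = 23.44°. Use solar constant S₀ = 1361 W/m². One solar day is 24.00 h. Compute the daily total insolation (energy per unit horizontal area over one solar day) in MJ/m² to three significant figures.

Solar longitude: λ_s = 360° × (341 − 80)/365.25 = 257.248°.
sin δ = sin 23.44° × sin 257.248° = -0.38798, so δ = -22.829°.
cos H₀ = −tan(+21.8°) tan(-22.829°) = 0.1684, H₀ = 1.4016 rad.
Bracket: H₀ sin φ sin δ + cos φ cos δ sin H₀ = 1.4016×0.37137×-0.38798 + 0.92849×0.92167×0.98572 = -0.201948 + 0.843541 = 0.641593.
Q̄ = (S₀/π) × [bracket] = (1361/π) × 0.641593 = 277.95 W/m².
Daily total = Q̄ × 24.00 h × 3600 s/h = 277.95 × 24.00 × 3600 / 10⁶ = 24.01 MJ/m².

24.0 MJ/m²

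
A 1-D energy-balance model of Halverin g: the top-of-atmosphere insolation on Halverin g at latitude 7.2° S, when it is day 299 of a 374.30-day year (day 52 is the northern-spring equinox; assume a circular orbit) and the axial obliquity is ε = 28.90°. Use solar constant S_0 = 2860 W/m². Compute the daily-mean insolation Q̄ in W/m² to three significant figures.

Q̄ ≈ 899 W/m²

Solar longitude: L_s = 360° × (299 − 52)/374.30 = 237.563°.
sin δ = sin 28.90° × sin 237.563° = -0.40788, so δ = -24.072°.
cos h₀ = −tan(-7.2°) tan(-24.072°) = -0.0564, h₀ = 1.6273 rad.
Bracket: h₀ sin ϕ sin δ + cos ϕ cos δ sin h₀ = 1.6273×-0.12533×-0.40788 + 0.99211×0.91303×0.99841 = 0.083187 + 0.904386 = 0.987573.
Q̄ = (S_0/π) × [bracket] = (2860/π) × 0.987573 = 899.1 W/m².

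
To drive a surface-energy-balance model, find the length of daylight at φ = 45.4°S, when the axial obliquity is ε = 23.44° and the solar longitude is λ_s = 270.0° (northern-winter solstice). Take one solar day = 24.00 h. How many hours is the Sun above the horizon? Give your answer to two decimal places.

15.48 h

Solar declination: sin δ = sin ε · sin λ_s = sin 23.44° × sin 270.0° = -0.39779, so δ = -23.440°.
cos H₀ = −tan φ · tan δ = −tan(-45.4°) × tan(-23.440°) = -0.4397, so H₀ = 2.0260 rad = 116.08°.
Daylight = 2H₀/(2π) × 24.00 h = (2.0260/π) × 24.00 = 15.48 h.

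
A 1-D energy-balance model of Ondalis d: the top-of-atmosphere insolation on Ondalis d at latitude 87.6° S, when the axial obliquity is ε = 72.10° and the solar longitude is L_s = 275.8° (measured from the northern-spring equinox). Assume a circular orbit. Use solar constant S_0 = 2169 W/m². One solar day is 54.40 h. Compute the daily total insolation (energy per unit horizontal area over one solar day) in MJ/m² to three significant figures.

Solar declination: sin δ = sin ε · sin L_s = sin 72.10° × sin 275.8° = -0.94672, so δ = -71.213°.
cos h₀ = −tan(-87.6°) tan(-71.213°) = -70.1387 ≤ −1 ⇒ polar day, h₀ = π.
Bracket: h₀ sin ϕ sin δ + cos ϕ cos δ sin h₀ = 3.1416×-0.99912×-0.94672 + 0.04188×0.32205×0.00000 = 2.971598 + 0.000000 = 2.971598.
Q̄ = (S_0/π) × [bracket] = (2169/π) × 2.971598 = 2051.6 W/m².
Daily total = Q̄ × 54.40 h × 3600 s/h = 2051.6 × 54.40 × 3600 / 10⁶ = 401.8 MJ/m².

402 MJ/m²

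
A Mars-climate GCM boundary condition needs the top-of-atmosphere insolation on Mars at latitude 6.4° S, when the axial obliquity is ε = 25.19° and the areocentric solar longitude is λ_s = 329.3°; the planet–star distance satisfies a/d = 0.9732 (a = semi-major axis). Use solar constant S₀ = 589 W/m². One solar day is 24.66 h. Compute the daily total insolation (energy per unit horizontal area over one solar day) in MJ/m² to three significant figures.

15.9 MJ/m²

sin δ = sin 25.19° × sin 329.3° = -0.21730, so δ = -12.550°.
cos H₀ = −tan(-6.4°) tan(-12.550°) = -0.0250, H₀ = 1.5958 rad.
Bracket: H₀ sin φ sin δ + cos φ cos δ sin H₀ = 1.5958×-0.11147×-0.21730 + 0.99377×0.97611×0.99969 = 0.038654 + 0.969728 = 1.008382.
Inverse-square distance factor (a/d)² = 0.9732² = 0.947118.
Q̄ = (S₀/π) × 0.947118 × [bracket] = (589/π) × 0.947118 × 1.008382 = 179.06 W/m².
Daily total = Q̄ × 24.66 h × 3600 s/h = 179.06 × 24.66 × 3600 / 10⁶ = 15.90 MJ/m².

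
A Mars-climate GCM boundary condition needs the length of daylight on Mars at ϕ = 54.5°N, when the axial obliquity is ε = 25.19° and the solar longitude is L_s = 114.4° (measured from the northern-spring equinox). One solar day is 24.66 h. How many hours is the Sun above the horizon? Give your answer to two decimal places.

17.28 h

Solar declination: sin δ = sin ε · sin L_s = sin 25.19° × sin 114.4° = 0.38761, so δ = +22.806°.
cos h₀ = −tan ϕ · tan δ = −tan(+54.5°) × tan(+22.806°) = -0.5895, so h₀ = 2.2012 rad = 126.12°.
Daylight = 2h₀/(2π) × 24.66 h = (2.2012/π) × 24.66 = 17.28 h.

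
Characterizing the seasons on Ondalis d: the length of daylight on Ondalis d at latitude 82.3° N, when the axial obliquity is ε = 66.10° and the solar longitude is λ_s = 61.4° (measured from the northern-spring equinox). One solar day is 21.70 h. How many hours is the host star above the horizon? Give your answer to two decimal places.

Solar declination: sin δ = sin ε · sin λ_s = sin 66.10° × sin 61.4° = 0.80270, so δ = +53.389°.
Sunrise equation: cos H₀ = −tan φ · tan δ = -9.9548 ≤ −1, so the host star never sets (polar day) and H₀ = π.
Daylight = 2H₀/(2π) × 21.70 h = (3.1416/π) × 21.70 = 21.70 h.

21.70 h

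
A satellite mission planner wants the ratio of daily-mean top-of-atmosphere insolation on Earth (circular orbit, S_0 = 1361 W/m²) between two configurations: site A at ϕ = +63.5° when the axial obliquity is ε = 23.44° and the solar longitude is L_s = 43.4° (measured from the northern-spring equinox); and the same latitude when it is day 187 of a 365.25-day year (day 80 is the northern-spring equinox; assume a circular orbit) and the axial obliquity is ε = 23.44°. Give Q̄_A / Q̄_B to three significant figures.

Q̄_A / Q̄_B ≈ 0.801

— Configuration A (ϕ=+63.5°):
Solar declination: sin δ = sin ε · sin L_s = sin 23.44° × sin 43.4° = 0.27332, so δ = +15.862°.
cos h₀ = −tan(+63.5°) tan(+15.862°) = -0.5699, h₀ = 2.1772 rad.
Bracket: h₀ sin ϕ sin δ + cos ϕ cos δ sin h₀ = 2.1772×0.89493×0.27332 + 0.44620×0.96192×0.82172 = 0.532548 + 0.352689 = 0.885237.
Q̄ = (S_0/π) × [bracket] = (1361/π) × 0.885237 = 383.50 W/m².
— Configuration B (ϕ=+63.5°):
Solar longitude: L_s = 360° × (187 − 80)/365.25 = 105.462°.
sin δ = sin 23.44° × sin 105.462° = 0.38339, so δ = +22.544°.
cos h₀ = −tan(+63.5°) tan(+22.544°) = -0.8326, h₀ = 2.5546 rad.
Bracket: h₀ sin ϕ sin δ + cos ϕ cos δ sin h₀ = 2.5546×0.89493×0.38339 + 0.44620×0.92359×0.55390 = 0.876502 + 0.228265 = 1.104767.
Q̄ = (S_0/π) × [bracket] = (1361/π) × 1.104767 = 478.61 W/m².
Ratio Q̄_A / Q̄_B = 383.50 / 478.61 = 0.8013.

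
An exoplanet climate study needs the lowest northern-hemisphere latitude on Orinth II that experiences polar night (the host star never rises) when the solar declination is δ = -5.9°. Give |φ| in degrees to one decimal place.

Polar night requires cos H₀ = −tan φ tan δ ≥ 1, i.e. tan φ tan δ ≤ −1.
The boundary is |tan φ| · |tan δ| = 1, so |φ| = 90° − |δ| = 90° − 5.9° = 84.1° in the northern hemisphere.

|φ| = 84.1°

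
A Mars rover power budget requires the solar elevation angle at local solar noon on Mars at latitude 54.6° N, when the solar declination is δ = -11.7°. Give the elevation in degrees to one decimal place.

23.7°

At local noon the hour angle is zero, so the zenith angle equals |φ − δ| = |+54.6° − (-11.700°)| = 66.300°.
Elevation = 90° − 66.300° = 23.7°.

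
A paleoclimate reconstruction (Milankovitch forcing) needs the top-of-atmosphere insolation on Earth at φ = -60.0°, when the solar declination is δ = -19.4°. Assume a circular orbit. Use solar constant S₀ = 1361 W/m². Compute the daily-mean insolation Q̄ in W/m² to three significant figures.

Q̄ ≈ 439 W/m²

cos H₀ = −tan(-60.0°) tan(-19.400°) = -0.6100, H₀ = 2.2268 rad.
Bracket: H₀ sin φ sin δ + cos φ cos δ sin H₀ = 2.2268×-0.86603×-0.33216 + 0.50000×0.94322×0.79244 = 0.640562 + 0.373723 = 1.014285.
Q̄ = (S₀/π) × [bracket] = (1361/π) × 1.014285 = 439.4 W/m².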